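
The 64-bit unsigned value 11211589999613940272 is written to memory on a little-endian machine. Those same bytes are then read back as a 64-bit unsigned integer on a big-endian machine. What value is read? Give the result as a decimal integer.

11211589999613940272 in 64-bit hexadecimal is 0x9B9791B3FE4F9230.
Stored little-endian, the bytes at ascending addresses are 30 92 4F FE B3 91 97 9B.
Read back as big-endian, the last byte is least significant, giving 0x30924FFEB391979B.
0x30924FFEB391979B = 3499947815773247387.

3499947815773247387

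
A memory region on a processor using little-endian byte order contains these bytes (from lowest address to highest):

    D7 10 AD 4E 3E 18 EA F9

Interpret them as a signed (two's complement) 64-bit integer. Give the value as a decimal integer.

-438511357828198185

Little-endian stores the least-significant byte at the lowest address.
Reassemble most-significant byte first: F9 EA 18 3E 4E AD 10 D7 → 0xF9EA183E4EAD10D7.
Top bit is set, so as a signed 64-bit value this is 0xF9EA183E4EAD10D7 − 2^64 = -438511357828198185.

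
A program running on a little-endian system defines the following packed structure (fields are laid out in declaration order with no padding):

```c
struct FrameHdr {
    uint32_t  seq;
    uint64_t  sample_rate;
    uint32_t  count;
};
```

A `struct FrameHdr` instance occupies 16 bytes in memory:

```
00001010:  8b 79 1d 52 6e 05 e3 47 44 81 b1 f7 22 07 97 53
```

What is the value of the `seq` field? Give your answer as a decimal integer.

1377663371

`seq` is the first field, at byte offset 0, occupying 4 bytes.
Bytes at offsets 0..3: 8B 79 1D 52.
In little-endian order the low byte comes first in memory.
Reassemble most-significant byte first: 52 1D 79 8B → 0x521D798B.
0x521D798B = 1377663371.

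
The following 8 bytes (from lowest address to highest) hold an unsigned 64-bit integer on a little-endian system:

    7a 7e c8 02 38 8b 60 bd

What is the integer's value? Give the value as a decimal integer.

In little-endian order the low byte comes first in memory.
Reassemble most-significant byte first: BD 60 8B 38 02 C8 7E 7A → 0xBD608B3802C87E7A.
0xBD608B3802C87E7A = 13646059943613726330.

13646059943613726330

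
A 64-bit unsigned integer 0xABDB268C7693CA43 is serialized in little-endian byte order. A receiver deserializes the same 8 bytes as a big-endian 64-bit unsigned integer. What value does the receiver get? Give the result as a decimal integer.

Stored little-endian, the bytes at ascending addresses are 43 CA 93 76 8C 26 DB AB.
Read back as big-endian, the last byte is least significant, giving 0x43CA93768C26DBAB.
0x43CA93768C26DBAB = 4884878883203505067.

4884878883203505067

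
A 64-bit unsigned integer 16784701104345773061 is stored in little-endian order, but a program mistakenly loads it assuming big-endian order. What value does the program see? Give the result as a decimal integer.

429146714347991016

16784701104345773061 in 64-bit hexadecimal is 0xE8EF3CB9A9A2F405.
Stored little-endian, the bytes at ascending addresses are 05 F4 A2 A9 B9 3C EF E8.
Read back as big-endian, the last byte is least significant, giving 0x05F4A2A9B93CEFE8.
0x05F4A2A9B93CEFE8 = 429146714347991016.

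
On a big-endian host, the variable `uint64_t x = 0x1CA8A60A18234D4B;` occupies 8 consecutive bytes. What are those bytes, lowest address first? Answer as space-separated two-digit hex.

Split into bytes (most-significant first): 1C A8 A6 0A 18 23 4D 4B.
Big-endian: lowest address holds the most-significant byte.
So the memory order matches the most-significant-first order: 1C A8 A6 0A 18 23 4D 4B.

1C A8 A6 0A 18 23 4D 4B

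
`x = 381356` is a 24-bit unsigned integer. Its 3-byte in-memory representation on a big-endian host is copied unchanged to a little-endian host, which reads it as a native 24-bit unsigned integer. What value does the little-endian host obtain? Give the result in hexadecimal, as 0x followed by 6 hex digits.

381356 in 24-bit hexadecimal is 0x05D1AC.
Stored big-endian, the bytes at ascending addresses are 05 D1 AC.
Read back as little-endian, the first byte is least significant, giving 0xACD105.

0xACD105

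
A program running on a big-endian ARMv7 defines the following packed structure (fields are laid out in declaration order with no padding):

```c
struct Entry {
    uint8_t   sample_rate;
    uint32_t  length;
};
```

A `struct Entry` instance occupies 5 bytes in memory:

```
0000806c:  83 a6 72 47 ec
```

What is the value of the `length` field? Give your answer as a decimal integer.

2792507372

`length` follows `sample_rate` (1 byte), so it starts at byte offset 1 and occupies 4 bytes.
Bytes at offsets 1..4: A6 72 47 EC.
Big-endian: lowest address holds the most-significant byte.
The bytes are already most-significant first: 0xA67247EC.
0xA67247EC = 2792507372.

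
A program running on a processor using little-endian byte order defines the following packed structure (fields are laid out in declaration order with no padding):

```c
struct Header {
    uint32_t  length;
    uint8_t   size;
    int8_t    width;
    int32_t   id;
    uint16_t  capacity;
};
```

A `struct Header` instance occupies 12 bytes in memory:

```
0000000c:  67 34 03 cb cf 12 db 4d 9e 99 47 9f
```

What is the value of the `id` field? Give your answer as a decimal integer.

`id` follows `length` (4 B), `size` (1 B), `width` (1 B), so it starts at offset 4 + 1 + 1 = 6 and occupies 4 bytes.
Bytes at offsets 6..9: DB 4D 9E 99.
In little-endian order the low byte comes first in memory.
Reassemble most-significant byte first: 99 9E 4D DB → 0x999E4DDB.
Top bit is set, so as a signed 32-bit value this is 0x999E4DDB − 2^32 = -1717678629.

-1717678629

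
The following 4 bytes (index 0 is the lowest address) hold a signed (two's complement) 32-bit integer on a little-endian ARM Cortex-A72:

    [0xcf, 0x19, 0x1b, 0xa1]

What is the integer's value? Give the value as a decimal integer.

-1592059441

Little-endian stores the least-significant byte at the lowest address.
Reassemble most-significant byte first: A1 1B 19 CF → 0xA11B19CF.
Top bit is set, so as a signed 32-bit value this is 0xA11B19CF − 2^32 = -1592059441.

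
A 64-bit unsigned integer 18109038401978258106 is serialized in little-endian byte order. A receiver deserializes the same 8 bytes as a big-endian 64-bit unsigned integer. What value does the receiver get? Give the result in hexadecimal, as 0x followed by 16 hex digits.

18109038401978258106 in 64-bit hexadecimal is 0xFB503A7B15D252BA.
Stored little-endian, the bytes at ascending addresses are BA 52 D2 15 7B 3A 50 FB.
Read back as big-endian, the last byte is least significant, giving 0xBA52D2157B3A50FB.

0xBA52D2157B3A50FB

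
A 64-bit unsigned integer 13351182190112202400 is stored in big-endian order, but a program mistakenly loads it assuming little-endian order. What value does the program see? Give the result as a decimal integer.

11591747422546380985

13351182190112202400 in 64-bit hexadecimal is 0xB948ED76DD28DEA0.
Stored big-endian, the bytes at ascending addresses are B9 48 ED 76 DD 28 DE A0.
Read back as little-endian, the first byte is least significant, giving 0xA0DE28DD76ED48B9.
0xA0DE28DD76ED48B9 = 11591747422546380985.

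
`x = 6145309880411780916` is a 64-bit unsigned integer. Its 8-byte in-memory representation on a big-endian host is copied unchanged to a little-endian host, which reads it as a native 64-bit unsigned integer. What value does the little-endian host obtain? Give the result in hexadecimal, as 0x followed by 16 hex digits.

6145309880411780916 in 64-bit hexadecimal is 0x554886C6E8A47734.
Stored big-endian, the bytes at ascending addresses are 55 48 86 C6 E8 A4 77 34.
Read back as little-endian, the first byte is least significant, giving 0x3477A4E8C6864855.

0x3477A4E8C6864855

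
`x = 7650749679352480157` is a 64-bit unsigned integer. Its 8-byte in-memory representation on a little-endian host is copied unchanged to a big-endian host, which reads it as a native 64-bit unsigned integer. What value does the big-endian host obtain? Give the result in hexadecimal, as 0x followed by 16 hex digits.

0x9D013D474CEC2C6A

7650749679352480157 in 64-bit hexadecimal is 0x6A2CEC4C473D019D.
Stored little-endian, the bytes at ascending addresses are 9D 01 3D 47 4C EC 2C 6A.
Read back as big-endian, the last byte is least significant, giving 0x9D013D474CEC2C6A.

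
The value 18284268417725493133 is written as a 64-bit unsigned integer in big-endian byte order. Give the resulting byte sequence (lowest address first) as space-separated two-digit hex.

18284268417725493133 in hexadecimal, padded to 64 bits, is 0xFDBEC540706BEF8D.
Split into bytes (most-significant first): FD BE C5 40 70 6B EF 8D.
Big-endian: lowest address holds the most-significant byte.
So the memory order matches the most-significant-first order: FD BE C5 40 70 6B EF 8D.

FD BE C5 40 70 6B EF 8D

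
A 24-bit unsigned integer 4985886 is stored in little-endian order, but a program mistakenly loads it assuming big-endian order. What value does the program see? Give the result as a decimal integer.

1971276

4985886 in 24-bit hexadecimal is 0x4C141E.
Stored little-endian, the bytes at ascending addresses are 1E 14 4C.
Read back as big-endian, the last byte is least significant, giving 0x1E144C.
0x1E144C = 1971276.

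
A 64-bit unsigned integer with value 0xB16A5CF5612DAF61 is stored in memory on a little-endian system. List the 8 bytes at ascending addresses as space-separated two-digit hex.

61 AF 2D 61 F5 5C 6A B1

Split into bytes (most-significant first): B1 6A 5C F5 61 2D AF 61.
In little-endian order the low byte comes first in memory.
So at ascending addresses the bytes are 61 AF 2D 61 F5 5C 6A B1.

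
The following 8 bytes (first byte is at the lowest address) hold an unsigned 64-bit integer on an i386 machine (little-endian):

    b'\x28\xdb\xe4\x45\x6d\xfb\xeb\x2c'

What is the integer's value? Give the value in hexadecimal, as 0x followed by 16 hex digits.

Little-endian: lowest address holds the least-significant byte.
Reassemble most-significant byte first: 2C EB FB 6D 45 E4 DB 28 → 0x2CEBFB6D45E4DB28.

0x2CEBFB6D45E4DB28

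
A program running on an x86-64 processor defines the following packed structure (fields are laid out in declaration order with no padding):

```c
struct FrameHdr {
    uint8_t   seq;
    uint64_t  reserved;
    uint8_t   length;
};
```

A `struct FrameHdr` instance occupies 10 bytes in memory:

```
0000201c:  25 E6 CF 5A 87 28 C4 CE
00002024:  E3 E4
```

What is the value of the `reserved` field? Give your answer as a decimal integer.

16415273370160648166

`reserved` follows `seq` (1 byte), so it starts at byte offset 1 and occupies 8 bytes.
Bytes at offsets 1..8: E6 CF 5A 87 28 C4 CE E3.
Little-endian: lowest address holds the least-significant byte.
Reassemble most-significant byte first: E3 CE C4 28 87 5A CF E6 → 0xE3CEC428875ACFE6.
0xE3CEC428875ACFE6 = 16415273370160648166.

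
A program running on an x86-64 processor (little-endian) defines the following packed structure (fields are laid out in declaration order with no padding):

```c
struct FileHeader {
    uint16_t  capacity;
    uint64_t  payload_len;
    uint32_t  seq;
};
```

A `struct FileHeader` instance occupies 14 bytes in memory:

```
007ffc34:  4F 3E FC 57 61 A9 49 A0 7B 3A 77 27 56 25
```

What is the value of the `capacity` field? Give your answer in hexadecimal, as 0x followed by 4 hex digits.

`capacity` is the first field, at byte offset 0, occupying 2 bytes.
Bytes at offsets 0..1: 4F 3E.
Little-endian: lowest address holds the least-significant byte.
Reassemble most-significant byte first: 3E 4F → 0x3E4F.

0x3E4F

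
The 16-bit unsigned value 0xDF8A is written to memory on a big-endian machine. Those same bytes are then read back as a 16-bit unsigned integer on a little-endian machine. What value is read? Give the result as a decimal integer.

Stored big-endian, the bytes at ascending addresses are DF 8A.
Read back as little-endian, the first byte is least significant, giving 0x8ADF.
0x8ADF = 35551.

35551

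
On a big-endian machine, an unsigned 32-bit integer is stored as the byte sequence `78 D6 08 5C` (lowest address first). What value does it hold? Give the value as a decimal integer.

In big-endian order the high byte comes first in memory.
The bytes are already most-significant first: 0x78D6085C.
0x78D6085C = 2027292764.

2027292764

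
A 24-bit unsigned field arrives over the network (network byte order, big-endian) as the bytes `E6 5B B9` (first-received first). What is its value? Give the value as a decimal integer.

15096761

Big-endian stores the most-significant byte at the lowest address.
The bytes are already most-significant first: 0xE65BB9.
0xE65BB9 = 15096761.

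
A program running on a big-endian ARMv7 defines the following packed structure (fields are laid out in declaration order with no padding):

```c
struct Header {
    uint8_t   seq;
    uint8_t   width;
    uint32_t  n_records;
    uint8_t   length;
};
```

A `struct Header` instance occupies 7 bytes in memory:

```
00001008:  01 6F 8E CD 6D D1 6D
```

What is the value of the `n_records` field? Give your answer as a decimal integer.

`n_records` follows `seq` (1 B), `width` (1 B), so it starts at offset 1 + 1 = 2 and occupies 4 bytes.
Bytes at offsets 2..5: 8E CD 6D D1.
Big-endian: lowest address holds the most-significant byte.
The bytes are already most-significant first: 0x8ECD6DD1.
0x8ECD6DD1 = 2395827665.

2395827665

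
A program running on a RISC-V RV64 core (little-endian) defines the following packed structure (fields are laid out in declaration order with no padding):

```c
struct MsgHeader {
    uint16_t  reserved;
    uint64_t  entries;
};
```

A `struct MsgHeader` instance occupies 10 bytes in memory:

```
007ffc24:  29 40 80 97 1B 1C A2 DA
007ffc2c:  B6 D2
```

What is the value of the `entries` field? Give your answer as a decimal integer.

15183563583517333376

`entries` follows `reserved` (2 bytes), so it starts at byte offset 2 and occupies 8 bytes.
Bytes at offsets 2..9: 80 97 1B 1C A2 DA B6 D2.
Little-endian: lowest address holds the least-significant byte.
Reassemble most-significant byte first: D2 B6 DA A2 1C 1B 97 80 → 0xD2B6DAA21C1B9780.
0xD2B6DAA21C1B9780 = 15183563583517333376.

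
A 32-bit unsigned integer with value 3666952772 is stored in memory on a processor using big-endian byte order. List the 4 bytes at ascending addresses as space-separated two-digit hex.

DA 91 42 44

3666952772 in hexadecimal, padded to 32 bits, is 0xDA914244.
Split into bytes (most-significant first): DA 91 42 44.
Big-endian stores the most-significant byte at the lowest address.
So the memory order matches the most-significant-first order: DA 91 42 44.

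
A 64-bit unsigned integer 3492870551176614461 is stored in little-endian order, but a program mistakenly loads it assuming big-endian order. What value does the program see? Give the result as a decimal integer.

3492870551176614461 in 64-bit hexadecimal is 0x30792B42A14E123D.
Stored little-endian, the bytes at ascending addresses are 3D 12 4E A1 42 2B 79 30.
Read back as big-endian, the last byte is least significant, giving 0x3D124EA1422B7930.
0x3D124EA1422B7930 = 4400666240401242416.

4400666240401242416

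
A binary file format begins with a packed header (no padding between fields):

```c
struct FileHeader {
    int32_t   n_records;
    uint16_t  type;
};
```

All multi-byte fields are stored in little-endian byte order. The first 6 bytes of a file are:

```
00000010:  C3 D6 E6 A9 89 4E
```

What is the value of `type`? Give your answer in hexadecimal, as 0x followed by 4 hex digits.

0x4E89

`type` follows `n_records` (4 bytes), so it starts at byte offset 4 and occupies 2 bytes.
Bytes at offsets 4..5: 89 4E.
Little-endian stores the least-significant byte at the lowest address.
Reassemble most-significant byte first: 4E 89 → 0x4E89.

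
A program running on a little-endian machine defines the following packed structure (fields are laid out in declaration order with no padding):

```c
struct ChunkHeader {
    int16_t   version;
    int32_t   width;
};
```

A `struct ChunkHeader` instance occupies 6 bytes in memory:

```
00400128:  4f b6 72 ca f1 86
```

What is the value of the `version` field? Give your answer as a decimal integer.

`version` is the first field, at byte offset 0, occupying 2 bytes.
Bytes at offsets 0..1: 4F B6.
Little-endian stores the least-significant byte at the lowest address.
Reassemble most-significant byte first: B6 4F → 0xB64F.
Top bit is set, so as a signed 16-bit value this is 0xB64F − 2^16 = -18865.

-18865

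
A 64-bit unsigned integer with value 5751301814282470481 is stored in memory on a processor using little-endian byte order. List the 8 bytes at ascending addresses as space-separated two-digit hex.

51 C4 5D 44 87 BA D0 4F

5751301814282470481 in hexadecimal, padded to 64 bits, is 0x4FD0BA87445DC451.
Split into bytes (most-significant first): 4F D0 BA 87 44 5D C4 51.
Little-endian: lowest address holds the least-significant byte.
So at ascending addresses the bytes are 51 C4 5D 44 87 BA D0 4F.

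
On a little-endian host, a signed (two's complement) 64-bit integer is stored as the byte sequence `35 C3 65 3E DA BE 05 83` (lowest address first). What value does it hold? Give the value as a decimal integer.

-9005582035298434251

Little-endian stores the least-significant byte at the lowest address.
Reassemble most-significant byte first: 83 05 BE DA 3E 65 C3 35 → 0x8305BEDA3E65C335.
Top bit is set, so as a signed 64-bit value this is 0x8305BEDA3E65C335 − 2^64 = -9005582035298434251.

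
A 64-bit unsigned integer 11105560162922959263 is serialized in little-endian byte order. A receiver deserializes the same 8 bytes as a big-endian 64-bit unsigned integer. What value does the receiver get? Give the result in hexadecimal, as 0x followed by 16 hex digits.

0x9F91C0DE20E01E9A

11105560162922959263 in 64-bit hexadecimal is 0x9A1EE020DEC0919F.
Stored little-endian, the bytes at ascending addresses are 9F 91 C0 DE 20 E0 1E 9A.
Read back as big-endian, the last byte is least significant, giving 0x9F91C0DE20E01E9A.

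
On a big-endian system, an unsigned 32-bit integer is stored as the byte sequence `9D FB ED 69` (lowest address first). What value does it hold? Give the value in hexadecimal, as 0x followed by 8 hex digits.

0x9DFBED69

Big-endian stores the most-significant byte at the lowest address.
The bytes are already most-significant first: 0x9DFBED69.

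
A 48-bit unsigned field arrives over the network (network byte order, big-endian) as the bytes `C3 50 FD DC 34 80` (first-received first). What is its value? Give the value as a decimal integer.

Big-endian: lowest address holds the most-significant byte.
The bytes are already most-significant first: 0xC350FDDC3480.
0xC350FDDC3480 = 214752623867008.

214752623867008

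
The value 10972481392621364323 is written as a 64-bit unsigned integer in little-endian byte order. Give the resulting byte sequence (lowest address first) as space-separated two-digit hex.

10972481392621364323 in hexadecimal, padded to 64 bits, is 0x984615B11FC7A463.
Split into bytes (most-significant first): 98 46 15 B1 1F C7 A4 63.
Little-endian stores the least-significant byte at the lowest address.
So at ascending addresses the bytes are 63 A4 C7 1F B1 15 46 98.

63 A4 C7 1F B1 15 46 98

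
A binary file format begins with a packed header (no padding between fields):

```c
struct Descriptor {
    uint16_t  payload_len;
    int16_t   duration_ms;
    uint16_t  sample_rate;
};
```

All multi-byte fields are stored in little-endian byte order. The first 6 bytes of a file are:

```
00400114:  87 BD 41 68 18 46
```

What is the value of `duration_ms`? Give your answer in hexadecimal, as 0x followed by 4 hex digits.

`duration_ms` follows `payload_len` (2 bytes), so it starts at byte offset 2 and occupies 2 bytes.
Bytes at offsets 2..3: 41 68.
In little-endian order the low byte comes first in memory.
Reassemble most-significant byte first: 68 41 → 0x6841.

0x6841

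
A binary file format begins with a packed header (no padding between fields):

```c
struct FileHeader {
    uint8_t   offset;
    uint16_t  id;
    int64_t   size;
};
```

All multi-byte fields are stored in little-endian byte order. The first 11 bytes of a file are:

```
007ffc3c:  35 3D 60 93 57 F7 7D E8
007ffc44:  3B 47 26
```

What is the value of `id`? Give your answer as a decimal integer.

24637

`id` follows `offset` (1 byte), so it starts at byte offset 1 and occupies 2 bytes.
Bytes at offsets 1..2: 3D 60.
Little-endian stores the least-significant byte at the lowest address.
Reassemble most-significant byte first: 60 3D → 0x603D.
0x603D = 24637.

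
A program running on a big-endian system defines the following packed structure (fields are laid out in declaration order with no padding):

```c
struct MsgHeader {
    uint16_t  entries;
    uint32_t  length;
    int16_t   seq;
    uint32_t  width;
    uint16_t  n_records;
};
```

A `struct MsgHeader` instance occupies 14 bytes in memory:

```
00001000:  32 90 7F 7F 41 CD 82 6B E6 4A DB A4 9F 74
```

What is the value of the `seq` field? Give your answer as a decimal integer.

`seq` follows `entries` (2 B), `length` (4 B), so it starts at offset 2 + 4 = 6 and occupies 2 bytes.
Bytes at offsets 6..7: 82 6B.
Big-endian stores the most-significant byte at the lowest address.
The bytes are already most-significant first: 0x826B.
Top bit is set, so as a signed 16-bit value this is 0x826B − 2^16 = -32149.

-32149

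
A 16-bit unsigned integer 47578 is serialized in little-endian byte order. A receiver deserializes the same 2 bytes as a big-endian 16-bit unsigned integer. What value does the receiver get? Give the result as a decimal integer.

55993

47578 in 16-bit hexadecimal is 0xB9DA.
Stored little-endian, the bytes at ascending addresses are DA B9.
Read back as big-endian, the last byte is least significant, giving 0xDAB9.
0xDAB9 = 55993.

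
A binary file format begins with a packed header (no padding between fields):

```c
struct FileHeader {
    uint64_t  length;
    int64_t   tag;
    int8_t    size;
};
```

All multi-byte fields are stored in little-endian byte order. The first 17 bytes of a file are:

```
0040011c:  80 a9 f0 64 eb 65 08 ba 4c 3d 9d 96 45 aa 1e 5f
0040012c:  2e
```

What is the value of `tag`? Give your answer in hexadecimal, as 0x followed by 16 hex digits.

0x5F1EAA45969D3D4C

`tag` follows `length` (8 bytes), so it starts at byte offset 8 and occupies 8 bytes.
Bytes at offsets 8..15: 4C 3D 9D 96 45 AA 1E 5F.
In little-endian order the low byte comes first in memory.
Reassemble most-significant byte first: 5F 1E AA 45 96 9D 3D 4C → 0x5F1EAA45969D3D4C.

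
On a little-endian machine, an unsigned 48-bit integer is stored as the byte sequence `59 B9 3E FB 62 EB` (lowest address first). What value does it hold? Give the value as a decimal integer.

In little-endian order the low byte comes first in memory.
Reassemble most-significant byte first: EB 62 FB 3E B9 59 → 0xEB62FB3EB959.
0xEB62FB3EB959 = 258810354514265.

258810354514265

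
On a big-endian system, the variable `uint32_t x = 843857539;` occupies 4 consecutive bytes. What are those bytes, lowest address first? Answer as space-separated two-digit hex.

32 4C 3E 83

843857539 in hexadecimal, padded to 32 bits, is 0x324C3E83.
Split into bytes (most-significant first): 32 4C 3E 83.
Big-endian: lowest address holds the most-significant byte.
So the memory order matches the most-significant-first order: 32 4C 3E 83.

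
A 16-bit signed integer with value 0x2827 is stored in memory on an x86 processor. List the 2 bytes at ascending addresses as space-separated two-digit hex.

27 28

Split into bytes (most-significant first): 28 27.
In little-endian order the low byte comes first in memory.
So at ascending addresses the bytes are 27 28.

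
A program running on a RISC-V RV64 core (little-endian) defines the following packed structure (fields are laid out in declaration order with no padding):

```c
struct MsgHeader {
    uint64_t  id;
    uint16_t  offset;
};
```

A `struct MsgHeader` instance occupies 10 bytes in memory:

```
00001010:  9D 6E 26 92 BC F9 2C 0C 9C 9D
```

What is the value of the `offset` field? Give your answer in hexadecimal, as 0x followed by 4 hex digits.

0x9D9C

`offset` follows `id` (8 bytes), so it starts at byte offset 8 and occupies 2 bytes.
Bytes at offsets 8..9: 9C 9D.
Little-endian stores the least-significant byte at the lowest address.
Reassemble most-significant byte first: 9D 9C → 0x9D9C.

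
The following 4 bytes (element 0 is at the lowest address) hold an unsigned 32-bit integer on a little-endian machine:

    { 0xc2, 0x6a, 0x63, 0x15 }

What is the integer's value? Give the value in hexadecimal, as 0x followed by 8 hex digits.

0x15636AC2

In little-endian order the low byte comes first in memory.
Reassemble most-significant byte first: 15 63 6A C2 → 0x15636AC2.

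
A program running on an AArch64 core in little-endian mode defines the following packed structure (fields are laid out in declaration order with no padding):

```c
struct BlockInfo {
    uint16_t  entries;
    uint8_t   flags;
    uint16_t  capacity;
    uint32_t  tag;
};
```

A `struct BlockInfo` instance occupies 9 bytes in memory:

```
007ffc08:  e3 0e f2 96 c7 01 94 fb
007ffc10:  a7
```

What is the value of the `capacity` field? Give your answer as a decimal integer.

`capacity` follows `entries` (2 B), `flags` (1 B), so it starts at offset 2 + 1 = 3 and occupies 2 bytes.
Bytes at offsets 3..4: 96 C7.
Little-endian stores the least-significant byte at the lowest address.
Reassemble most-significant byte first: C7 96 → 0xC796.
0xC796 = 51094.

51094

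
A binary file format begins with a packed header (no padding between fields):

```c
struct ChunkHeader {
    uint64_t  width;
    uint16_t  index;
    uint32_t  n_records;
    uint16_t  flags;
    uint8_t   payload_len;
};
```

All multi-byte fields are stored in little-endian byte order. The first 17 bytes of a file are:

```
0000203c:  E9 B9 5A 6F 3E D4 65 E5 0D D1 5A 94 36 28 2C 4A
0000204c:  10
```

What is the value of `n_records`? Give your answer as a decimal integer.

674665562

`n_records` follows `width` (8 B), `index` (2 B), so it starts at offset 8 + 2 = 10 and occupies 4 bytes.
Bytes at offsets 10..13: 5A 94 36 28.
In little-endian order the low byte comes first in memory.
Reassemble most-significant byte first: 28 36 94 5A → 0x2836945A.
0x2836945A = 674665562.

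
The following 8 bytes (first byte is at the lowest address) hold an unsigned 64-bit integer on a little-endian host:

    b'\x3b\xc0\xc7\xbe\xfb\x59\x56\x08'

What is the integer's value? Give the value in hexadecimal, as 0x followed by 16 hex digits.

0x085659FBBEC7C03B

Little-endian: lowest address holds the least-significant byte.
Reassemble most-significant byte first: 08 56 59 FB BE C7 C0 3B → 0x085659FBBEC7C03B.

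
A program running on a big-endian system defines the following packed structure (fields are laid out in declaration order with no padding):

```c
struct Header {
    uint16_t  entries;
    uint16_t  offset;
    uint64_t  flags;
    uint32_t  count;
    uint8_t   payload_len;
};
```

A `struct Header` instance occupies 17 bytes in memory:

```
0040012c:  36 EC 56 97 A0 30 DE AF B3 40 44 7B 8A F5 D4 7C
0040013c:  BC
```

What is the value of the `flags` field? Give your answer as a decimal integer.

11542970691158557819

`flags` follows `entries` (2 B), `offset` (2 B), so it starts at offset 2 + 2 = 4 and occupies 8 bytes.
Bytes at offsets 4..11: A0 30 DE AF B3 40 44 7B.
Big-endian stores the most-significant byte at the lowest address.
The bytes are already most-significant first: 0xA030DEAFB340447B.
0xA030DEAFB340447B = 11542970691158557819.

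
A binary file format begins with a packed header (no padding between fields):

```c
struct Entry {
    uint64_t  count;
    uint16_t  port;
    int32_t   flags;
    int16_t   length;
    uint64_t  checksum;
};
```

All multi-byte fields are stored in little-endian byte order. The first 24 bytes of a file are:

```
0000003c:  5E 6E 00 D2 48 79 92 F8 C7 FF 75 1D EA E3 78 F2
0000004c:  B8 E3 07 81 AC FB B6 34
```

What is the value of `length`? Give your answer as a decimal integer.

`length` follows `count` (8 B), `port` (2 B), `flags` (4 B), so it starts at offset 8 + 2 + 4 = 14 and occupies 2 bytes.
Bytes at offsets 14..15: 78 F2.
Little-endian stores the least-significant byte at the lowest address.
Reassemble most-significant byte first: F2 78 → 0xF278.
Top bit is set, so as a signed 16-bit value this is 0xF278 − 2^16 = -3464.

-3464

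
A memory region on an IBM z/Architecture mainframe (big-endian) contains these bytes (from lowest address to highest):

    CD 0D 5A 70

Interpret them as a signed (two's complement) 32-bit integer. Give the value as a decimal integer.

Big-endian stores the most-significant byte at the lowest address.
The bytes are already most-significant first: 0xCD0D5A70.
Top bit is set, so as a signed 32-bit value this is 0xCD0D5A70 − 2^32 = -854762896.

-854762896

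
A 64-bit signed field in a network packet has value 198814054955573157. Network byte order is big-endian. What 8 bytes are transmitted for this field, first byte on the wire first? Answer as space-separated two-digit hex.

198814054955573157 in hexadecimal, padded to 64 bits, is 0x02C2545461FB5FA5.
Split into bytes (most-significant first): 02 C2 54 54 61 FB 5F A5.
Big-endian stores the most-significant byte at the lowest address.
So the memory order matches the most-significant-first order: 02 C2 54 54 61 FB 5F A5.

02 C2 54 54 61 FB 5F A5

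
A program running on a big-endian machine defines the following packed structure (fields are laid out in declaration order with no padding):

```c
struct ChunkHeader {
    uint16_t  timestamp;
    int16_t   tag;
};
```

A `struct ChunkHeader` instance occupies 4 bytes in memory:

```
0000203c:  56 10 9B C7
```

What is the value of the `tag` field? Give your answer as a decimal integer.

`tag` follows `timestamp` (2 bytes), so it starts at byte offset 2 and occupies 2 bytes.
Bytes at offsets 2..3: 9B C7.
Big-endian stores the most-significant byte at the lowest address.
The bytes are already most-significant first: 0x9BC7.
Top bit is set, so as a signed 16-bit value this is 0x9BC7 − 2^16 = -25657.

-25657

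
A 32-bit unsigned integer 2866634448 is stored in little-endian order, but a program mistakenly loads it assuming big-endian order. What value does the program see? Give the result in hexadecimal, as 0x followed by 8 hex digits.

2866634448 in 32-bit hexadecimal is 0xAADD5ED0.
Stored little-endian, the bytes at ascending addresses are D0 5E DD AA.
Read back as big-endian, the last byte is least significant, giving 0xD05EDDAA.

0xD05EDDAA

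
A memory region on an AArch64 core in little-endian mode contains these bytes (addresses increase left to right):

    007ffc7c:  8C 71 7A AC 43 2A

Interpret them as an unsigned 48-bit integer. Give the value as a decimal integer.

Little-endian stores the least-significant byte at the lowest address.
Reassemble most-significant byte first: 2A 43 AC 7A 71 8C → 0x2A43AC7A718C.
0x2A43AC7A718C = 46470144881036.

46470144881036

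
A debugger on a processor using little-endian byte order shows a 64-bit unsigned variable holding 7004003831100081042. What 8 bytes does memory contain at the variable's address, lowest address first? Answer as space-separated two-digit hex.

7004003831100081042 in hexadecimal, padded to 64 bits, is 0x6133386026320392.
Split into bytes (most-significant first): 61 33 38 60 26 32 03 92.
Little-endian stores the least-significant byte at the lowest address.
So at ascending addresses the bytes are 92 03 32 26 60 38 33 61.

92 03 32 26 60 38 33 61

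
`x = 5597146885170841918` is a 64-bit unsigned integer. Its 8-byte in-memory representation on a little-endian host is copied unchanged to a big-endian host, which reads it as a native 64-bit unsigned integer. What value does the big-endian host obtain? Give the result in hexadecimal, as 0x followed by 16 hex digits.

0x3EC94AE66F0FAD4D

5597146885170841918 in 64-bit hexadecimal is 0x4DAD0F6FE64AC93E.
Stored little-endian, the bytes at ascending addresses are 3E C9 4A E6 6F 0F AD 4D.
Read back as big-endian, the last byte is least significant, giving 0x3EC94AE66F0FAD4D.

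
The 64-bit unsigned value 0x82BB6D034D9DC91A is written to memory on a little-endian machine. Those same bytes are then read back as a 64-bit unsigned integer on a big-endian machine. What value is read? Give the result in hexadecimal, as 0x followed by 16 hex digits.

0x1AC99D4D036DBB82

Stored little-endian, the bytes at ascending addresses are 1A C9 9D 4D 03 6D BB 82.
Read back as big-endian, the last byte is least significant, giving 0x1AC99D4D036DBB82.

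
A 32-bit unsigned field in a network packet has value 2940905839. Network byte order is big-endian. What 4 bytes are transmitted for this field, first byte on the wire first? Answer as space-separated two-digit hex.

2940905839 in hexadecimal, padded to 32 bits, is 0xAF4AA96F.
Split into bytes (most-significant first): AF 4A A9 6F.
Big-endian: lowest address holds the most-significant byte.
So the memory order matches the most-significant-first order: AF 4A A9 6F.

AF 4A A9 6F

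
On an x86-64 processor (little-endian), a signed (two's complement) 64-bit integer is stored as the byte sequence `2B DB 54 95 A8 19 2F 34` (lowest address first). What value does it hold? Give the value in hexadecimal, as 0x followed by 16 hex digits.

Little-endian stores the least-significant byte at the lowest address.
Reassemble most-significant byte first: 34 2F 19 A8 95 54 DB 2B → 0x342F19A89554DB2B.

0x342F19A89554DB2B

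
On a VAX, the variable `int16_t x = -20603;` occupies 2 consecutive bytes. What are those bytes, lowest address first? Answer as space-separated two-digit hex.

Two's complement of -20603 in 16 bits: 20603 = 0x507B; invert → 0xAF84; add 1 → 0xAF85.
Split into bytes (most-significant first): AF 85.
In little-endian order the low byte comes first in memory.
So at ascending addresses the bytes are 85 AF.

85 AF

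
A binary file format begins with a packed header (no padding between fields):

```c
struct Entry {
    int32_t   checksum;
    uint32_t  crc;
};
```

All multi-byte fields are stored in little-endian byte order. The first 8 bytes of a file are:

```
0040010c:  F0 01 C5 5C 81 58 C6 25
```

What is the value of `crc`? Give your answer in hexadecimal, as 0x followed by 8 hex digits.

`crc` follows `checksum` (4 bytes), so it starts at byte offset 4 and occupies 4 bytes.
Bytes at offsets 4..7: 81 58 C6 25.
Little-endian: lowest address holds the least-significant byte.
Reassemble most-significant byte first: 25 C6 58 81 → 0x25C65881.

0x25C65881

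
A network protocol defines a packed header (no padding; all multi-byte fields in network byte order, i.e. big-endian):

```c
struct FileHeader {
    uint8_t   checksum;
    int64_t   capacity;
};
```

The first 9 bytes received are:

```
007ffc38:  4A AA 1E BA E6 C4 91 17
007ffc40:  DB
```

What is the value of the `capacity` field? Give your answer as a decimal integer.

-6188303337657395237

`capacity` follows `checksum` (1 byte), so it starts at byte offset 1 and occupies 8 bytes.
Bytes at offsets 1..8: AA 1E BA E6 C4 91 17 DB.
Big-endian: lowest address holds the most-significant byte.
The bytes are already most-significant first: 0xAA1EBAE6C49117DB.
Top bit is set, so as a signed 64-bit value this is 0xAA1EBAE6C49117DB − 2^64 = -6188303337657395237.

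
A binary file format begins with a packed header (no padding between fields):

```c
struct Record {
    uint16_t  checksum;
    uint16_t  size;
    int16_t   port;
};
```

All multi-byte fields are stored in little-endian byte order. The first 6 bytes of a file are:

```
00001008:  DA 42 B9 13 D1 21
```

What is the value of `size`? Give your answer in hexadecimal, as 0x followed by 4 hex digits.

`size` follows `checksum` (2 bytes), so it starts at byte offset 2 and occupies 2 bytes.
Bytes at offsets 2..3: B9 13.
Little-endian stores the least-significant byte at the lowest address.
Reassemble most-significant byte first: 13 B9 → 0x13B9.

0x13B9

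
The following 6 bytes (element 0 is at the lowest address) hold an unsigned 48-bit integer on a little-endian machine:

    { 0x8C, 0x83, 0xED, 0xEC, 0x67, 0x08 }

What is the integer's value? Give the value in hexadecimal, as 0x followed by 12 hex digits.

0x0867ECED838C

Little-endian: lowest address holds the least-significant byte.
Reassemble most-significant byte first: 08 67 EC ED 83 8C → 0x0867ECED838C.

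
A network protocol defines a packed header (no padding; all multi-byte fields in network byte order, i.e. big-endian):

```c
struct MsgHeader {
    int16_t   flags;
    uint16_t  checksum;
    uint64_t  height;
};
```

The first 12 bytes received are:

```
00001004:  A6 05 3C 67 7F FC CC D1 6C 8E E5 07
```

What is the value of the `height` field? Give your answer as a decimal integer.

`height` follows `flags` (2 B), `checksum` (2 B), so it starts at offset 2 + 2 = 4 and occupies 8 bytes.
Bytes at offsets 4..11: 7F FC CC D1 6C 8E E5 07.
In big-endian order the high byte comes first in memory.
The bytes are already most-significant first: 0x7FFCCCD16C8EE507.
0x7FFCCCD16C8EE507 = 9222471336789468423.

9222471336789468423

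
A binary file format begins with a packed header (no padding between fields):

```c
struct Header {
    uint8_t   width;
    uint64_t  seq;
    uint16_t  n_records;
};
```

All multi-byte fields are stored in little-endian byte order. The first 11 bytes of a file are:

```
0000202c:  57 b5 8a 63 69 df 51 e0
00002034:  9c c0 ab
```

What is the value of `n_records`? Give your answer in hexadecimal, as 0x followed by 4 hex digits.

0xABC0

`n_records` follows `width` (1 B), `seq` (8 B), so it starts at offset 1 + 8 = 9 and occupies 2 bytes.
Bytes at offsets 9..10: C0 AB.
Little-endian stores the least-significant byte at the lowest address.
Reassemble most-significant byte first: AB C0 → 0xABC0.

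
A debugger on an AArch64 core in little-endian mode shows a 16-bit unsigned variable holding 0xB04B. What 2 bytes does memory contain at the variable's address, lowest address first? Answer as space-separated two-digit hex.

Split into bytes (most-significant first): B0 4B.
Little-endian stores the least-significant byte at the lowest address.
So at ascending addresses the bytes are 4B B0.

4B B0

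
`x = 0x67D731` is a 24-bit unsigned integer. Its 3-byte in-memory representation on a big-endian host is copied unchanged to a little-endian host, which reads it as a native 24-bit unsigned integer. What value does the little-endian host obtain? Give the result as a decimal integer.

Stored big-endian, the bytes at ascending addresses are 67 D7 31.
Read back as little-endian, the first byte is least significant, giving 0x31D767.
0x31D767 = 3266407.

3266407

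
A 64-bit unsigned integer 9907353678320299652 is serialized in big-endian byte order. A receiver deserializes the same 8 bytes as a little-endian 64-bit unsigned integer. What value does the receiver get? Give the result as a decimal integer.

9907353678320299652 in 64-bit hexadecimal is 0x897DFDADD470EE84.
Stored big-endian, the bytes at ascending addresses are 89 7D FD AD D4 70 EE 84.
Read back as little-endian, the first byte is least significant, giving 0x84EE70D4ADFD7D89.
0x84EE70D4ADFD7D89 = 9578717516218072457.

9578717516218072457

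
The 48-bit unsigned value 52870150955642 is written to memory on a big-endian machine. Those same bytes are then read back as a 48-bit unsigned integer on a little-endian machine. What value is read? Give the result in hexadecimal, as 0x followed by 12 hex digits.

52870150955642 in 48-bit hexadecimal is 0x3015CA91227A.
Stored big-endian, the bytes at ascending addresses are 30 15 CA 91 22 7A.
Read back as little-endian, the first byte is least significant, giving 0x7A2291CA1530.

0x7A2291CA1530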